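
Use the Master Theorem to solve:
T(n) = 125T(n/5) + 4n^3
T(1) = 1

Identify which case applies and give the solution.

a=125, b=5, f(n)=4n^3. log_5(125) = 3. Since c=3 = 3, Case 2 applies: T(n) = Θ(n^log_b(a) · log n) = O(n^3 log n).

Answer: O(n^3 log n) - Case 2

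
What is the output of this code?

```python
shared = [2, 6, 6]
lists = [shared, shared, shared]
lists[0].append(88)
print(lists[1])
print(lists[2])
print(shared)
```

Key concept: list of same reference.
Step by step:
`shared = [2, 6, 6]` → shared = [2, 6, 6]
`lists = [shared, shared, shared]` → lists = [[2, 6, 6], [2, 6, 6], [2, 6, 6]]
`lists[0].append(88)` → shared = [2, 6, 6, 88]; lists = [[2, 6, 6, 88], [2, 6, 6, 88], [2, 6, 6, 88]]
`print(lists[1])` → prints [2, 6, 6, 88]
`print(lists[2])` → prints [2, 6, 6, 88]
`print(shared)` → prints [2, 6, 6, 88]

Answer:
[2, 6, 6, 88]
[2, 6, 6, 88]
[2, 6, 6, 88]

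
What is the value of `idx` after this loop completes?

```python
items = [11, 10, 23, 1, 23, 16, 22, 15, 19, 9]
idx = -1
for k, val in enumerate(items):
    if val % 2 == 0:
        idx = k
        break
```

First even number index in [11, 10, 23, 1, 23, 16, 22, 15, 19, 9]
`idx` takes the values: -1 → 1

Answer: 1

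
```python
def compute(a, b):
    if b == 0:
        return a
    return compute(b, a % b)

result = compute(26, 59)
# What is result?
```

compute(26, 59) -> compute(59, 26) -> compute(26, 7) -> compute(7, 5) -> compute(5, 2) -> compute(2, 1) -> compute(1, 0) -> 1

Answer: 1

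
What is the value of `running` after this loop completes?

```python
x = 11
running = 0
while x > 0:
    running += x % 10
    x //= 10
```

Sum digits of 11
`running` takes the values: 0 → 1 → 2

Answer: 2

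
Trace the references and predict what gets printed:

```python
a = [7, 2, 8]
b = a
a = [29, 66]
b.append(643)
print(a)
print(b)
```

Key concept: rebinding vs mutation: a is rebound to a new list, b still points at the original.
Step by step:
`a = [7, 2, 8]` → a = [7, 2, 8]
`b = a` → b = [7, 2, 8] (same object as a)
`a = [29, 66]` → a = [29, 66]
`b.append(643)` → b = [7, 2, 8, 643]
`print(a)` → prints [29, 66]
`print(b)` → prints [7, 2, 8, 643]

Answer:
[29, 66]
[7, 2, 8, 643]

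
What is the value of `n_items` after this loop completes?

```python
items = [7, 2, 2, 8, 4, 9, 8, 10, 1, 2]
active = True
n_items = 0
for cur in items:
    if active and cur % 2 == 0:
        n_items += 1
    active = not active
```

Count even values at even positions
`n_items` takes the values: 0 → 1 → 2 → 3

Answer: 3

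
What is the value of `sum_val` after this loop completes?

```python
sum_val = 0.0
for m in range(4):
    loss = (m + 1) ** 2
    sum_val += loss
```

Sum of squared losses 1² + 2² + ... + 4²
`sum_val` takes the values: 0.0 → 1.0 → 5.0 → 14.0 → 30.0

Answer: 30.0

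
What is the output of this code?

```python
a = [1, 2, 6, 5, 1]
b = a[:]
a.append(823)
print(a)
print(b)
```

Key concept: slice [:] creates copy.
Step by step:
`a = [1, 2, 6, 5, 1]` → a = [1, 2, 6, 5, 1]
`b = a[:]` → b = [1, 2, 6, 5, 1]
`a.append(823)` → a = [1, 2, 6, 5, 1, 823]
`print(a)` → prints [1, 2, 6, 5, 1, 823]
`print(b)` → prints [1, 2, 6, 5, 1]

Answer:
[1, 2, 6, 5, 1, 823]
[1, 2, 6, 5, 1]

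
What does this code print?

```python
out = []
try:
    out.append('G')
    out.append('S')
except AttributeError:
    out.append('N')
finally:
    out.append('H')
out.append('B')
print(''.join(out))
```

Execution trace: 'G' (try body) → 'S' (try body, no exception) → 'H' (finally) → 'B' (after the try/except). Output: GSHB

Answer: GSHB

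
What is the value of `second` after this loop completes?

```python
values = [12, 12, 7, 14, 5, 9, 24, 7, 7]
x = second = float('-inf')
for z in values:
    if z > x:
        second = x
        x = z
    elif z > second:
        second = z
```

Second largest (with repeats) in [12, 12, 7, 14, 5, 9, 24, 7, 7]
`second` takes the values: -inf → 12 → 14

Answer: 14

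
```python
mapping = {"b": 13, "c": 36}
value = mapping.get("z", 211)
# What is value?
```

Trace:
`mapping = {"b": 13, "c": 36}` → mapping = {'b': 13, 'c': 36}
`value = mapping.get("z", 211)` → value = 211
So value = 211

Answer: 211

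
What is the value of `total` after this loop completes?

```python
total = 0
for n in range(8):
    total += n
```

Sum of 0 to 7 = 28
`total` takes the values: 0 → 1 → 3 → 6 → 10 → 15 → 21 → 28

Answer: 28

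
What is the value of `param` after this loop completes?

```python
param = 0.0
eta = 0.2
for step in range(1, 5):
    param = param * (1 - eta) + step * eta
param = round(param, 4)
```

Moving average with lr=0.2
`param` takes the values: 0.0 → 0.2 → 0.56 → 1.048 → 1.6384

Answer: 1.6384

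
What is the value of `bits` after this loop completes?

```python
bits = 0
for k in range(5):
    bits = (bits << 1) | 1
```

Build 5 consecutive 1-bits: 0b11111
`bits` takes the values: 0 → 1 → 3 → 7 → 15 → 31

Answer: 31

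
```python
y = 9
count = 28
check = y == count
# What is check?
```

Trace:
`y = 9` → y = 9
`count = 28` → count = 28
`check = y == count` → check = False
So check = False

Answer: False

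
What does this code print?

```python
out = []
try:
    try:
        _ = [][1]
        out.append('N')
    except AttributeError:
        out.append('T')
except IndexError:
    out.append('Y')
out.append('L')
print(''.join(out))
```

Execution trace: 'Y' (outer except IndexError) → 'L' (after the try/except). Output: YL

Answer: YL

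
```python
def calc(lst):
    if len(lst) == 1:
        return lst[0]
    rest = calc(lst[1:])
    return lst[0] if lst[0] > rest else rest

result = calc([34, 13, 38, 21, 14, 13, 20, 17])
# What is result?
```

Recursive max over [34, 13, 38, 21, 14, 13, 20, 17] = 38

Answer: 38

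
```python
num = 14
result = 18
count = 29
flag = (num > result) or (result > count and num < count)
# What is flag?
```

Trace:
`num = 14` → num = 14
`result = 18` → result = 18
`count = 29` → count = 29
`flag = (num > result) or (result > count and num < count)` → flag = False
So flag = False

Answer: False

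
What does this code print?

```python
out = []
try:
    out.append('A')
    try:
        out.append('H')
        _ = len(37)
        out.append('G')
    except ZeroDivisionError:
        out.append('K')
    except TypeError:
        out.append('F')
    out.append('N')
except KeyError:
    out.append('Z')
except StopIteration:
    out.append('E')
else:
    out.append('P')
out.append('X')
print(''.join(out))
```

Execution trace: 'A' (try body) → 'H' (inner try body) → 'F' (inner except TypeError) → 'N' (try body, no exception) → 'P' (else) → 'X' (after the try/except). Output: AHFNPX

Answer: AHFNPX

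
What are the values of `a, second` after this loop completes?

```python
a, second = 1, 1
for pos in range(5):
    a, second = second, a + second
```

Fibonacci: after 5 iterations
`a, second` takes the values: (1, 1) → (1, 2) → (2, 3) → (3, 5) → (5, 8) → (8, 13)

Answer: 8, 13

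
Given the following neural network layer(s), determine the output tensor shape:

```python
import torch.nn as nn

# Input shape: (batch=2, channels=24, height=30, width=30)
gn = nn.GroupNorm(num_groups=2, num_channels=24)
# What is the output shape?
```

Input: (2, 24, 30, 30) -> Output: (2, 24, 30, 30)

Answer: (2, 24, 30, 30)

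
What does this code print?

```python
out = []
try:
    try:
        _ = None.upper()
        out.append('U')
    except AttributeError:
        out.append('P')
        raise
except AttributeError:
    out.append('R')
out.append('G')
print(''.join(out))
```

Execution trace: 'P' (inner except AttributeError) → 'R' (outer except AttributeError) → 'G' (after the try/except). Output: PRG

Answer: PRG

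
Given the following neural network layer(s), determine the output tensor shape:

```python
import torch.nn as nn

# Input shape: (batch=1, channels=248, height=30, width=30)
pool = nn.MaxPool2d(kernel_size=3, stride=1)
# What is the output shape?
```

Input: (1, 248, 30, 30) -> Output: (1, 248, 28, 28)

Answer: (1, 248, 28, 28)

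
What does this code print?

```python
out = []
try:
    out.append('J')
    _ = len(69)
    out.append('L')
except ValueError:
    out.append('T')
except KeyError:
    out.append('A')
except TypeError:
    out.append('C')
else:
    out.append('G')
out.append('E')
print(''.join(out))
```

Execution trace: 'J' (try body) → 'C' (except TypeError) → 'E' (after the try/except). Output: JCE

Answer: JCE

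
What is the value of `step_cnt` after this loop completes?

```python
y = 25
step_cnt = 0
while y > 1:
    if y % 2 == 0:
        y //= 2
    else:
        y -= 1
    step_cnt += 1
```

Steps to reduce 25 to 1
`step_cnt` takes the values: 0 → 1 → 2 → 3 → 4 → 5 → 6

Answer: 6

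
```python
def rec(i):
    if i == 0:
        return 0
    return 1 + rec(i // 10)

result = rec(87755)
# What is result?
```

Count of digits of 87755: 5

Answer: 5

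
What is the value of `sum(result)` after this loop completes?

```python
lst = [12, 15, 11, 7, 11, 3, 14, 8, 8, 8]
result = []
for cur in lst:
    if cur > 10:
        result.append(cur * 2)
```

Sum of doubled values > 10
`result` takes the values: [] → [24] → [24, 30] → [24, 30, 22] → [24, 30, 22, 22] → [24, 30, 22, 22, 28]
So `sum(result)` = 126

Answer: 126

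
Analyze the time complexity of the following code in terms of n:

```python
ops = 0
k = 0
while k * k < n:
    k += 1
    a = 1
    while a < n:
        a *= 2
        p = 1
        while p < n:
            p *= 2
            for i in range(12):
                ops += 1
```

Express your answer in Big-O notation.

Each loop level contributes: √n × log n × log n × 1. Multiplying the contributions gives O(√n log² n).

Answer: O(√n log² n)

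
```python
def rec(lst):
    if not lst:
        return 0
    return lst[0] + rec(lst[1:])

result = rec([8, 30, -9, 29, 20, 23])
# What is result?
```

8 + 30 + (-9) + 29 + 20 + 23 + 0 = 101

Answer: 101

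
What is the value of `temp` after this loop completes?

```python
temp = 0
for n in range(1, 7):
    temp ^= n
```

XOR of 1 to 6
`temp` takes the values: 0 → 1 → 3 → 0 → 4 → 1 → 7

Answer: 7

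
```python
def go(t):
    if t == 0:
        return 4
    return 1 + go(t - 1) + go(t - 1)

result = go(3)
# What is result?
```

go(t) = 1 + 2·go(t-1), go(0)=4. Closed form: (4+1)·2^3 - 1 = 39.

Answer: 39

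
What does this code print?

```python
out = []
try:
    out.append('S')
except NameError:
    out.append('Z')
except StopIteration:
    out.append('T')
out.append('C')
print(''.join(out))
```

Execution trace: 'S' (try body, no exception) → 'C' (after the try/except). Output: SC

Answer: SC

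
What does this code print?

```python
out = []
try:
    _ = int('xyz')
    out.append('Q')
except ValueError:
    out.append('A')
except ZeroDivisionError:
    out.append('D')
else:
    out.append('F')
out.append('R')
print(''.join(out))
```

Execution trace: 'A' (except ValueError) → 'R' (after the try/except). Output: AR

Answer: AR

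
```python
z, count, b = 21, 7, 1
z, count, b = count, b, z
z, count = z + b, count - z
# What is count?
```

Trace:
`z, count, b = 21, 7, 1` → z = 21; count = 7; b = 1
`z, count, b = count, b, z` → z = 7; count = 1; b = 21
`z, count = z + b, count - z` → z = 28; count = -6
So count = -6

Answer: -6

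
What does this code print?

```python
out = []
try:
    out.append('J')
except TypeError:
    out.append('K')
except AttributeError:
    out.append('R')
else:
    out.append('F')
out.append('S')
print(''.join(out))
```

Execution trace: 'J' (try body, no exception) → 'F' (else) → 'S' (after the try/except). Output: JFS

Answer: JFS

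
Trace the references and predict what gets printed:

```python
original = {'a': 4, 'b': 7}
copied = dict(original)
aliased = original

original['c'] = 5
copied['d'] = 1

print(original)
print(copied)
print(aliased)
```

Key concept: dict() creates copy, assignment creates alias.
Step by step:
`original = {'a': 4, 'b': 7}` → original = {'a': 4, 'b': 7}
`copied = dict(original)` → copied = {'a': 4, 'b': 7}
`aliased = original` → aliased = {'a': 4, 'b': 7} (same object as original)
`original['c'] = 5` → original = {'a': 4, 'b': 7, 'c': 5} (same object as aliased); aliased = {'a': 4, 'b': 7, 'c': 5} (same object as original)
`copied['d'] = 1` → copied = {'a': 4, 'b': 7, 'd': 1}
`print(original)` → prints {'a': 4, 'b': 7, 'c': 5}
`print(copied)` → prints {'a': 4, 'b': 7, 'd': 1}
`print(aliased)` → prints {'a': 4, 'b': 7, 'c': 5}

Answer:
{'a': 4, 'b': 7, 'c': 5}
{'a': 4, 'b': 7, 'd': 1}
{'a': 4, 'b': 7, 'c': 5}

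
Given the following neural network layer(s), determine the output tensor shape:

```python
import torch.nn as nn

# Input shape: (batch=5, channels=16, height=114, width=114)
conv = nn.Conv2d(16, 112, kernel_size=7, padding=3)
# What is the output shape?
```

Input: (5, 16, 114, 114) -> Output: (5, 112, 114, 114)

Answer: (5, 112, 114, 114)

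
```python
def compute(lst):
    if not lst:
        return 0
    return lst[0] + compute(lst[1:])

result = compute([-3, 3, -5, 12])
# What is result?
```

(-3) + 3 + (-5) + 12 + 0 = 7

Answer: 7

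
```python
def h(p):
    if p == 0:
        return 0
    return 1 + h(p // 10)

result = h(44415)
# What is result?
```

Count of digits of 44415: 5

Answer: 5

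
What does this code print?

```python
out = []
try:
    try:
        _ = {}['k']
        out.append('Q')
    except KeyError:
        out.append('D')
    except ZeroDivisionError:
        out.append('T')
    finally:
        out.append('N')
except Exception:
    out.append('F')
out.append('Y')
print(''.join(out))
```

Execution trace: 'D' (inner except KeyError) → 'N' (inner finally) → 'Y' (after the try/except). Output: DNY

Answer: DNY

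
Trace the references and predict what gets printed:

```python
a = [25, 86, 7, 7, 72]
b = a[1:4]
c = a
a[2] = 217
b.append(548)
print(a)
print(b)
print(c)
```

Key concept: slice vs alias.
Step by step:
`a = [25, 86, 7, 7, 72]` → a = [25, 86, 7, 7, 72]
`b = a[1:4]` → b = [86, 7, 7]
`c = a` → c = [25, 86, 7, 7, 72] (same object as a)
`a[2] = 217` → a = [25, 86, 217, 7, 72] (same object as c); c = [25, 86, 217, 7, 72] (same object as a)
`b.append(548)` → b = [86, 7, 7, 548]
`print(a)` → prints [25, 86, 217, 7, 72]
`print(b)` → prints [86, 7, 7, 548]
`print(c)` → prints [25, 86, 217, 7, 72]

Answer:
[25, 86, 217, 7, 72]
[86, 7, 7, 548]
[25, 86, 217, 7, 72]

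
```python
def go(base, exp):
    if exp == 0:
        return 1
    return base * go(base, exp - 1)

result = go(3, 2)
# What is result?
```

go(3, 2) = 3 * 3 = 9

Answer: 9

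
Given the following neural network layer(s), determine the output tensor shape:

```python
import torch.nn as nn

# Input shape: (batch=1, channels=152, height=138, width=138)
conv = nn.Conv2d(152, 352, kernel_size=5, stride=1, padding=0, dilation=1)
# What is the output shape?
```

Input: (1, 152, 138, 138) -> Output: (1, 352, 134, 134)

Answer: (1, 352, 134, 134)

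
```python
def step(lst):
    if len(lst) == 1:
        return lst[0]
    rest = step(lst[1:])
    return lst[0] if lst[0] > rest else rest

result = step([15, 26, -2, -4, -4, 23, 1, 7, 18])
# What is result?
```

Recursive max over [15, 26, -2, -4, -4, 23, 1, 7, 18] = 26

Answer: 26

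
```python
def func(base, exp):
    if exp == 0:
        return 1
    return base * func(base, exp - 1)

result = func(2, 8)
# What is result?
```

func(2, 8) = 2 * 2 * 2 * 2 * 2 * 2 * 2 * 2 = 256

Answer: 256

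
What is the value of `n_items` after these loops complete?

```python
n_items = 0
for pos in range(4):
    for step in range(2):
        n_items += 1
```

4 * 2 = 8
`n_items` takes the values: 0 → 1 → 2 → 3 → 4 → 5 → 6 → 7 → 8

Answer: 8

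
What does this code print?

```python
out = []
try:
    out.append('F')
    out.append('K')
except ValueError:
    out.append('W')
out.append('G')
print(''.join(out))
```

Execution trace: 'F' (try body) → 'K' (try body, no exception) → 'G' (after the try/except). Output: FKG

Answer: FKG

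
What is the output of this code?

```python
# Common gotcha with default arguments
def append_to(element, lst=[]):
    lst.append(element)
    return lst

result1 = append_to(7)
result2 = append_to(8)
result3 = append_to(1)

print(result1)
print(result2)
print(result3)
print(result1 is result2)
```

Key concept: mutable default argument gotcha.
Step by step:
`result1 = append_to(7)` → result1 = [7]
`result2 = append_to(8)` → result1 = [7, 8] (same object as result2); result2 = [7, 8] (same object as result1)
`result3 = append_to(1)` → result1 = [7, 8, 1] (same object as result2, result3); result2 = [7, 8, 1] (same object as result1, result3); result3 = [7, 8, 1] (same object as result1, result2)
`print(result1)` → prints [7, 8, 1]
`print(result2)` → prints [7, 8, 1]
`print(result3)` → prints [7, 8, 1]
`print(result1 is result2)` → prints True

Answer:
[7, 8, 1]
[7, 8, 1]
[7, 8, 1]
True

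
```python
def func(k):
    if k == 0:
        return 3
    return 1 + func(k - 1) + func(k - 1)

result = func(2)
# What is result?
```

func(k) = 1 + 2·func(k-1), func(0)=3. Closed form: (3+1)·2^2 - 1 = 15.

Answer: 15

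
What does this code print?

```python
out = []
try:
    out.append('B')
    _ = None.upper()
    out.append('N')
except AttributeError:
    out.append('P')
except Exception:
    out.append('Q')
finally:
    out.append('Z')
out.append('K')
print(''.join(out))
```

Execution trace: 'B' (try body) → 'P' (except AttributeError) → 'Z' (finally) → 'K' (after the try/except). Output: BPZK

Answer: BPZK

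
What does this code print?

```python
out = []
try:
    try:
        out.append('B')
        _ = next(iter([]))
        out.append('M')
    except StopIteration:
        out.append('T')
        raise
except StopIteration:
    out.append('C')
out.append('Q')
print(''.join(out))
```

Execution trace: 'B' (inner try body) → 'T' (inner except StopIteration) → 'C' (outer except StopIteration) → 'Q' (after the try/except). Output: BTCQ

Answer: BTCQ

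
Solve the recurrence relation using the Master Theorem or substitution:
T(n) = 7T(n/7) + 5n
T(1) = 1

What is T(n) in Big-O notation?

By Master Theorem: a=7, b=7, f(n)=5n. Since log_7(7) = 1 and f(n) = Θ(n^1), Case 2 applies. T(n) = O(n log n).

Answer: O(n log n)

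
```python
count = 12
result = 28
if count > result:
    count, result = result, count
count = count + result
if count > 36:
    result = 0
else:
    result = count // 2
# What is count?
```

Trace:
`count = 12` → count = 12
`result = 28` → result = 28
`if count > result: ...` → count > result is False → no variable changes
`count = count + result` → count = 40
`if count > 36: ...` → count > 36 is True → result = 0
So count = 40

Answer: 40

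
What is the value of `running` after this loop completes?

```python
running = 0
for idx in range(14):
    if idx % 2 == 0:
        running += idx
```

Sum of even numbers 0 to 13
`running` takes the values: 0 → 2 → 6 → 12 → 20 → 30 → 42

Answer: 42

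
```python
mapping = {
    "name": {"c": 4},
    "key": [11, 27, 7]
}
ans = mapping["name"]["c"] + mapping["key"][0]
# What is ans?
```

Trace:
`mapping = { ...` → mapping = {'name': {'c': 4}, 'key': [11, 27, 7]}
`ans = mapping["name"]["c"] + mapping["key"][0]` → ans = 15
So ans = 15

Answer: 15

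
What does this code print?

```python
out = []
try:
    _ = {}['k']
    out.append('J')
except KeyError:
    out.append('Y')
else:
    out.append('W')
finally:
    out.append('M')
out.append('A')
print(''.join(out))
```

Execution trace: 'Y' (except KeyError) → 'M' (finally) → 'A' (after the try/except). Output: YMA

Answer: YMA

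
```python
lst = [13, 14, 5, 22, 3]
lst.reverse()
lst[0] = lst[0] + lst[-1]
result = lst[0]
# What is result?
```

Trace:
`lst = [13, 14, 5, 22, 3]` → lst = [13, 14, 5, 22, 3]
`lst.reverse()` → lst = [3, 22, 5, 14, 13]
`lst[0] = lst[0] + lst[-1]` → lst = [16, 22, 5, 14, 13]
`result = lst[0]` → result = 16
So result = 16

Answer: 16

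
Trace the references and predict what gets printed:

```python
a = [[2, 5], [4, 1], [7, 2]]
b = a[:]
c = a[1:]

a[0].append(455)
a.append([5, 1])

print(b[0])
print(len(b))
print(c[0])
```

Key concept: slice with nested mutation.
Step by step:
`a = [[2, 5], [4, 1], [7, 2]]` → a = [[2, 5], [4, 1], [7, 2]]
`b = a[:]` → b = [[2, 5], [4, 1], [7, 2]]
`c = a[1:]` → c = [[4, 1], [7, 2]]
`a[0].append(455)` → a = [[2, 5, 455], [4, 1], [7, 2]]; b = [[2, 5, 455], [4, 1], [7, 2]]
`a.append([5, 1])` → a = [[2, 5, 455], [4, 1], [7, 2], [5, 1]]
`print(b[0])` → prints [2, 5, 455]
`print(len(b))` → prints 3
`print(c[0])` → prints [4, 1]

Answer:
[2, 5, 455]
3
[4, 1]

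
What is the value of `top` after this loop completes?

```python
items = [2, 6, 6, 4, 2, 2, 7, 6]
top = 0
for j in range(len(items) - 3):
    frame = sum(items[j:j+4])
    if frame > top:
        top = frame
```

Max sum of 4-element window in [2, 6, 6, 4, 2, 2, 7, 6]
`top` takes the values: 0 → 18

Answer: 18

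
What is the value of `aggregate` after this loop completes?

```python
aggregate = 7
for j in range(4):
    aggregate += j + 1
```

Start at 7, add 1 to 4 = 17
`aggregate` takes the values: 7 → 8 → 10 → 13 → 17

Answer: 17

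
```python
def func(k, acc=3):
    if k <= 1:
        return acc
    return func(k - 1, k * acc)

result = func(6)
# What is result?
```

Accumulator trace (n, acc): (6, 3) -> (5, 18) -> (4, 90) -> (3, 360) -> (2, 1080) -> (1, 2160) -> return 2160

Answer: 2160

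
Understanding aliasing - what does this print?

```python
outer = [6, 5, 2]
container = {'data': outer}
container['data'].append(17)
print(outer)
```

Key concept: dict holds reference to list.
Step by step:
`outer = [6, 5, 2]` → outer = [6, 5, 2]
`container = {'data': outer}` → container = {'data': [6, 5, 2]}
`container['data'].append(17)` → outer = [6, 5, 2, 17]; container = {'data': [6, 5, 2, 17]}
`print(outer)` → prints [6, 5, 2, 17]

Answer: [6, 5, 2, 17]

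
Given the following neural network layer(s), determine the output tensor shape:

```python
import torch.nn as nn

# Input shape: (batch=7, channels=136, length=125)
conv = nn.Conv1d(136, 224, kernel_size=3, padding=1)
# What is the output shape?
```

Input: (7, 136, 125) -> Output: (7, 224, 125)

Answer: (7, 224, 125)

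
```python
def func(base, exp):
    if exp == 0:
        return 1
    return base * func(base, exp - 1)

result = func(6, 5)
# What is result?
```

func(6, 5) = 6 * 6 * 6 * 6 * 6 = 7776

Answer: 7776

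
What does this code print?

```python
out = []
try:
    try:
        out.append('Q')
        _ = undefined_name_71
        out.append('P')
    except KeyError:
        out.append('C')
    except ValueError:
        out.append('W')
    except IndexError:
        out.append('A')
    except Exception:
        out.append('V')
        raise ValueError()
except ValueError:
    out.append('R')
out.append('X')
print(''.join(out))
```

Execution trace: 'Q' (inner try body) → 'V' (inner except Exception) → 'R' (outer except ValueError) → 'X' (after the try/except). Output: QVRX

Answer: QVRX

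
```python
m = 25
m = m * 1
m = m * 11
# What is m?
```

Trace:
`m = 25` → m = 25
`m = m * 1` → m = 25
`m = m * 11` → m = 275
So m = 275

Answer: 275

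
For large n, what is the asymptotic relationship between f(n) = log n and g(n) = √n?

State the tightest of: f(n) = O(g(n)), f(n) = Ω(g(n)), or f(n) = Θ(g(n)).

log n vs √n: f(n) = O(g(n)) but not Ω(g(n)) — √n grows strictly faster than log n.

Answer: f(n) = O(g(n)) but not Ω(g(n)) — √n grows strictly faster than log n.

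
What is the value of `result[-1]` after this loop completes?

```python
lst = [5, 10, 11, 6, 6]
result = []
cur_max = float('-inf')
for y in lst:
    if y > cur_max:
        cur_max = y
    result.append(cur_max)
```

Running max ends at 11
`result` takes the values: [] → [5] → [5, 10] → [5, 10, 11] → [5, 10, 11, 11] → [5, 10, 11, 11, 11]
So `result[-1]` = 11

Answer: 11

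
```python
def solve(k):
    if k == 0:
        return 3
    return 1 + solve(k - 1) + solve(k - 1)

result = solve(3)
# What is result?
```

solve(k) = 1 + 2·solve(k-1), solve(0)=3. Closed form: (3+1)·2^3 - 1 = 31.

Answer: 31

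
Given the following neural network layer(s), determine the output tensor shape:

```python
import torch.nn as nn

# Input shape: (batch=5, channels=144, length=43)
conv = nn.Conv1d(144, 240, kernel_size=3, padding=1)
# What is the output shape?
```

Input: (5, 144, 43) -> Output: (5, 240, 43)

Answer: (5, 240, 43)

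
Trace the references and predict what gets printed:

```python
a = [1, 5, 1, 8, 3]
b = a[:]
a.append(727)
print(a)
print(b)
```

Key concept: slice [:] creates copy.
Step by step:
`a = [1, 5, 1, 8, 3]` → a = [1, 5, 1, 8, 3]
`b = a[:]` → b = [1, 5, 1, 8, 3]
`a.append(727)` → a = [1, 5, 1, 8, 3, 727]
`print(a)` → prints [1, 5, 1, 8, 3, 727]
`print(b)` → prints [1, 5, 1, 8, 3]

Answer:
[1, 5, 1, 8, 3, 727]
[1, 5, 1, 8, 3]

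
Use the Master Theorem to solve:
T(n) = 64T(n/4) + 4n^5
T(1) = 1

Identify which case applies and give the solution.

a=64, b=4, f(n)=4n^5. log_4(64) = 3. Since c=5 > 3 and the regularity condition holds (64(n/4)^5 = (64/4^5)n^5 with 64/4^5 < 1), Case 3 applies: T(n) = Θ(f(n)) = O(n^5).

Answer: O(n^5) - Case 3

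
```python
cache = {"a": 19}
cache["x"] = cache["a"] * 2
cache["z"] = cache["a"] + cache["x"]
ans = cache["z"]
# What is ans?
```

Trace:
`cache = {"a": 19}` → cache = {'a': 19}
`cache["x"] = cache["a"] * 2` → cache = {'a': 19, 'x': 38}
`cache["z"] = cache["a"] + cache["x"]` → cache = {'a': 19, 'x': 38, 'z': 57}
`ans = cache["z"]` → ans = 57
So ans = 57

Answer: 57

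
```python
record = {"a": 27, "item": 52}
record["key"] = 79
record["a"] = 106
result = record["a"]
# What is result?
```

Trace:
`record = {"a": 27, "item": 52}` → record = {'a': 27, 'item': 52}
`record["key"] = 79` → record = {'a': 27, 'item': 52, 'key': 79}
`record["a"] = 106` → record = {'a': 106, 'item': 52, 'key': 79}
`result = record["a"]` → result = 106
So result = 106

Answer: 106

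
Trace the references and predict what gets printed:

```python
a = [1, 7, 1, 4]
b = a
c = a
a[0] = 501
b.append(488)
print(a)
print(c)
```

Key concept: multiple aliases.
Step by step:
`a = [1, 7, 1, 4]` → a = [1, 7, 1, 4]
`b = a` → b = [1, 7, 1, 4] (same object as a)
`c = a` → c = [1, 7, 1, 4] (same object as a, b)
`a[0] = 501` → a = [501, 7, 1, 4] (same object as b, c); b = [501, 7, 1, 4] (same object as a, c); c = [501, 7, 1, 4] (same object as a, b)
`b.append(488)` → a = [501, 7, 1, 4, 488] (same object as b, c); b = [501, 7, 1, 4, 488] (same object as a, c); c = [501, 7, 1, 4, 488] (same object as a, b)
`print(a)` → prints [501, 7, 1, 4, 488]
`print(c)` → prints [501, 7, 1, 4, 488]

Answer:
[501, 7, 1, 4, 488]
[501, 7, 1, 4, 488]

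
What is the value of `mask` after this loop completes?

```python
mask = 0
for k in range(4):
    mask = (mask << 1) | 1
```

Build 4 consecutive 1-bits: 0b1111
`mask` takes the values: 0 → 1 → 3 → 7 → 15

Answer: 15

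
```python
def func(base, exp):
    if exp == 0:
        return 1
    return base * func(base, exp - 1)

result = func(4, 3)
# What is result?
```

func(4, 3) = 4 * 4 * 4 = 64

Answer: 64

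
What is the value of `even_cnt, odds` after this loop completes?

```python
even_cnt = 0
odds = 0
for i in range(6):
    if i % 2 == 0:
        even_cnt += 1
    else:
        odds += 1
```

Count evens and odds in range(6)
`even_cnt, odds` takes the values: (0, 0) → (1, 0) → (1, 1) → (2, 1) → (2, 2) → (3, 2) → (3, 3)

Answer: 3, 3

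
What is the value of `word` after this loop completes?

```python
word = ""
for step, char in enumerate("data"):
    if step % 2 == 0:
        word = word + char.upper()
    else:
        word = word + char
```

Uppercase even positions in 'data'
`word` takes the values: "" → "D" → "Da" → "DaT" → "DaTa"

Answer: "DaTa"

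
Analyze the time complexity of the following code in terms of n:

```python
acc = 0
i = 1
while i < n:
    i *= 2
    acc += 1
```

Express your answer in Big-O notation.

Each loop level contributes: log n. Multiplying the contributions gives O(log n).

Answer: O(log n)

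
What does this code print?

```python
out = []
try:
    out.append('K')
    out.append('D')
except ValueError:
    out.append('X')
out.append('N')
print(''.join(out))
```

Execution trace: 'K' (try body) → 'D' (try body, no exception) → 'N' (after the try/except). Output: KDN

Answer: KDN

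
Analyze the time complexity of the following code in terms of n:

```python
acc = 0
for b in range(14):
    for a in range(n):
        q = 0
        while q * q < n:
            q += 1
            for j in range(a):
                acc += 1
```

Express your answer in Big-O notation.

Each loop level contributes: 1 × n × √n × n. Multiplying the contributions gives O(n^2√n).

Answer: O(n^2√n)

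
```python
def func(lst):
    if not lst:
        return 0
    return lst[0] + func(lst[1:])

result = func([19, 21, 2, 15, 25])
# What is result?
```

19 + 21 + 2 + 15 + 25 + 0 = 82

Answer: 82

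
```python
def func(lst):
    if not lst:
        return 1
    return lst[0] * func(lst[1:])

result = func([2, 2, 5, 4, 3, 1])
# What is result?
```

Product over [2, 2, 5, 4, 3, 1] = 2 * 2 * 5 * 4 * 3 * 1 = 240

Answer: 240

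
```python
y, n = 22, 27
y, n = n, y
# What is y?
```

Trace:
`y, n = 22, 27` → y = 22; n = 27
`y, n = n, y` → y = 27; n = 22
So y = 27

Answer: 27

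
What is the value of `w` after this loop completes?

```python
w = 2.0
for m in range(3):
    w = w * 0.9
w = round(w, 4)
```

Exponential decay: 2.0 * 0.9^3
`w` takes the values: 2.0 → 1.8 → 1.62 → 1.458

Answer: 1.458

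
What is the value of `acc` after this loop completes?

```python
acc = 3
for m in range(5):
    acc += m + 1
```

Start at 3, add 1 to 5 = 18
`acc` takes the values: 3 → 4 → 6 → 9 → 13 → 18

Answer: 18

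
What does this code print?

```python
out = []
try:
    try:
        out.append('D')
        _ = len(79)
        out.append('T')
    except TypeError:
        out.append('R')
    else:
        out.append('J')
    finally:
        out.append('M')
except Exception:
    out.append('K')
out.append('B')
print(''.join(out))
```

Execution trace: 'D' (inner try body) → 'R' (inner except TypeError) → 'M' (inner finally) → 'B' (after the try/except). Output: DRMB

Answer: DRMB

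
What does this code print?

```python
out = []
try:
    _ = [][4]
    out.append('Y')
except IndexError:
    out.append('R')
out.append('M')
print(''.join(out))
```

Execution trace: 'R' (except IndexError) → 'M' (after the try/except). Output: RM

Answer: RM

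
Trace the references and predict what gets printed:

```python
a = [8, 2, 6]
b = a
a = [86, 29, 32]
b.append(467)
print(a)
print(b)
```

Key concept: rebinding vs mutation: a is rebound to a new list, b still points at the original.
Step by step:
`a = [8, 2, 6]` → a = [8, 2, 6]
`b = a` → b = [8, 2, 6] (same object as a)
`a = [86, 29, 32]` → a = [86, 29, 32]
`b.append(467)` → b = [8, 2, 6, 467]
`print(a)` → prints [86, 29, 32]
`print(b)` → prints [8, 2, 6, 467]

Answer:
[86, 29, 32]
[8, 2, 6, 467]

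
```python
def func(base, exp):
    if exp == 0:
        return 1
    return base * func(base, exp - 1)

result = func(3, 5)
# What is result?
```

func(3, 5) = 3 * 3 * 3 * 3 * 3 = 243

Answer: 243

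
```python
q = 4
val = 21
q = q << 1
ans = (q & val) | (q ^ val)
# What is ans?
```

Trace:
`q = 4` → q = 4
`val = 21` → val = 21
`q = q << 1` → q = 8
`ans = (q & val) | (q ^ val)` → ans = 29
So ans = 29

Answer: 29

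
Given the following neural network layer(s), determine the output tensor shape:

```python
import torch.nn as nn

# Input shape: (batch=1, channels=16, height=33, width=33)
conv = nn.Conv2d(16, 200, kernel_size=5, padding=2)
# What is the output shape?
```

Input: (1, 16, 33, 33) -> Output: (1, 200, 33, 33)

Answer: (1, 200, 33, 33)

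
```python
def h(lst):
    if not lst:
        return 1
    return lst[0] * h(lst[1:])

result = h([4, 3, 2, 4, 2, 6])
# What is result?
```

Product over [4, 3, 2, 4, 2, 6] = 4 * 3 * 2 * 4 * 2 * 6 = 1152

Answer: 1152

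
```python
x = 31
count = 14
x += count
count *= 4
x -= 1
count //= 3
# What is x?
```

Trace:
`x = 31` → x = 31
`count = 14` → count = 14
`x += count` → x = 45
`count *= 4` → count = 56
`x -= 1` → x = 44
`count //= 3` → count = 18
So x = 44

Answer: 44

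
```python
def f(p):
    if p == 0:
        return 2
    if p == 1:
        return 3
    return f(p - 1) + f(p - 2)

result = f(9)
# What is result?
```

Build up from base cases: f(0)=2, f(1)=3, f(2)=5, f(3)=8, f(4)=13, f(5)=21, f(6)=34, ..., f(9)=144

Answer: 144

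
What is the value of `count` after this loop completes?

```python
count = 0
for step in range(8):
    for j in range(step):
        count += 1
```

Triangle number: 0+1+2+...+7
`count` takes the values: 0 → 1 → 2 → 3 → 4 → 5 → 6 → 7 → 8 → 9 → 10 → 11 → 12 → 13 → 14 → 15 → 16 → 17 → 18 → 19 → 20 → 21 → 22 → 23 → 24 → 25 → 26 → 27 → 28

Answer: 28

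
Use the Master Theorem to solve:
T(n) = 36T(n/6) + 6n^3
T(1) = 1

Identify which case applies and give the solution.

a=36, b=6, f(n)=6n^3. log_6(36) = 2. Since c=3 > 2 and the regularity condition holds (36(n/6)^3 = (36/6^3)n^3 with 36/6^3 < 1), Case 3 applies: T(n) = Θ(f(n)) = O(n^3).

Answer: O(n^3) - Case 3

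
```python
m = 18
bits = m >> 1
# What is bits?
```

Trace:
`m = 18` → m = 18
`bits = m >> 1` → bits = 9
So bits = 9

Answer: 9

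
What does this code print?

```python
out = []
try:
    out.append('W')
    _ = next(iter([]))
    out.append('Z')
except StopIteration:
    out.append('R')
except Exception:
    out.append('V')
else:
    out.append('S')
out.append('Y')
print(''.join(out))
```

Execution trace: 'W' (try body) → 'R' (except StopIteration) → 'Y' (after the try/except). Output: WRY

Answer: WRY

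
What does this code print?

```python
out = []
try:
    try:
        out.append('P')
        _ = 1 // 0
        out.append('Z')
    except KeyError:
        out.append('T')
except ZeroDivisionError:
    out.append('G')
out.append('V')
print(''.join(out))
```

Execution trace: 'P' (try body) → 'G' (outer except ZeroDivisionError) → 'V' (after the try/except). Output: PGV

Answer: PGV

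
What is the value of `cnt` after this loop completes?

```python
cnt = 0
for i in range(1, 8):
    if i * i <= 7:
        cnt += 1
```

Count numbers where i² ≤ 7
`cnt` takes the values: 0 → 1 → 2

Answer: 2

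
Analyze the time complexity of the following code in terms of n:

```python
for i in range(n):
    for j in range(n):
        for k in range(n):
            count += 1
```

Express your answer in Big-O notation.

This is Triple nested loop. Time complexity: O(n³).

Answer: O(n³)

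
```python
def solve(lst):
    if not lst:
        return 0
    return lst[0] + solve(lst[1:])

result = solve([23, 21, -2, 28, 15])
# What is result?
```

23 + 21 + (-2) + 28 + 15 + 0 = 85

Answer: 85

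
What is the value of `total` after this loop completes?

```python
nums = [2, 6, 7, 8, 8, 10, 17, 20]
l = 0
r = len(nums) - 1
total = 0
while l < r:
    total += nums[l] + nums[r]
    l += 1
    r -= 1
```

Sum of pairs from ends
`total` takes the values: 0 → 22 → 45 → 62 → 78

Answer: 78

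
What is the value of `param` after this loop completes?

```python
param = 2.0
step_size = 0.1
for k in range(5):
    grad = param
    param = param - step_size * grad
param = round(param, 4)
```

Gradient descent: w = 2.0 * (1 - 0.1)^5
`param` takes the values: 2.0 → 1.8 → 1.62 → 1.458 → 1.3122 → 1.18098 → 1.181

Answer: 1.181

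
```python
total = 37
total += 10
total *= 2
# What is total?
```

Trace:
`total = 37` → total = 37
`total += 10` → total = 47
`total *= 2` → total = 94
So total = 94

Answer: 94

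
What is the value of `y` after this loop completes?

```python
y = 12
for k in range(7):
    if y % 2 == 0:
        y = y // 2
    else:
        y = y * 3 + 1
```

Collatz-style transformation from 12
`y` takes the values: 12 → 6 → 3 → 10 → 5 → 16 → 8 → 4

Answer: 4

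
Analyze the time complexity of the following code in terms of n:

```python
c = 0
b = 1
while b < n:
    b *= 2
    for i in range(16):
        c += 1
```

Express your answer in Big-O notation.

Each loop level contributes: log n × 1. Multiplying the contributions gives O(log n).

Answer: O(log n)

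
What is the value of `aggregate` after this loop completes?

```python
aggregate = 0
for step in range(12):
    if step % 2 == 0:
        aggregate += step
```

Sum of even numbers 0 to 11
`aggregate` takes the values: 0 → 2 → 6 → 12 → 20 → 30

Answer: 30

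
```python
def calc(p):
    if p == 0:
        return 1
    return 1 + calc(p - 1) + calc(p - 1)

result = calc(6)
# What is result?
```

calc(p) = 1 + 2·calc(p-1), calc(0)=1. Closed form: (1+1)·2^6 - 1 = 127.

Answer: 127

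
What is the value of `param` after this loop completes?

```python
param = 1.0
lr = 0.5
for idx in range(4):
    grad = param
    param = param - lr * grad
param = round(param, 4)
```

Gradient descent: w = 1.0 * (1 - 0.5)^4
`param` takes the values: 1.0 → 0.5 → 0.25 → 0.125 → 0.0625

Answer: 0.0625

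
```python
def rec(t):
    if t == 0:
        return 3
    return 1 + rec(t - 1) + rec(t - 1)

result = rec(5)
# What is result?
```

rec(t) = 1 + 2·rec(t-1), rec(0)=3. Closed form: (3+1)·2^5 - 1 = 127.

Answer: 127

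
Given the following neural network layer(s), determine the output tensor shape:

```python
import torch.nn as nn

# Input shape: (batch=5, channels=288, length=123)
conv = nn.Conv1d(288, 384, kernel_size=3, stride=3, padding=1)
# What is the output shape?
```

Input: (5, 288, 123) -> Output: (5, 384, 41)

Answer: (5, 384, 41)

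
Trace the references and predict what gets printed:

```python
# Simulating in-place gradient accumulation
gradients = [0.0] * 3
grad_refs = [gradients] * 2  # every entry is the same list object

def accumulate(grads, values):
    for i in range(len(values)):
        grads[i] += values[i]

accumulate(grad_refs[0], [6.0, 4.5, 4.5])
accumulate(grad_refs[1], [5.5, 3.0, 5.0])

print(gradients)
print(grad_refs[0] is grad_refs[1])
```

Key concept: gradient accumulation aliasing.
Step by step:
`gradients = [0.0] * 3` → gradients = [0.0, 0.0, 0.0]
`grad_refs = [gradients] * 2` → grad_refs = [[0.0, 0.0, 0.0], [0.0, 0.0, 0.0]]
`accumulate(grad_refs[0], [6.0, 4.5, 4.5])` → gradients = [6.0, 4.5, 4.5]; grad_refs = [[6.0, 4.5, 4.5], [6.0, 4.5, 4.5]]
`accumulate(grad_refs[1], [5.5, 3.0, 5.0])` → gradients = [11.5, 7.5, 9.5]; grad_refs = [[11.5, 7.5, 9.5], [11.5, 7.5, 9.5]]
`print(gradients)` → prints [11.5, 7.5, 9.5]
`print(grad_refs[0] is grad_refs[1])` → prints True

Answer:
[11.5, 7.5, 9.5]
True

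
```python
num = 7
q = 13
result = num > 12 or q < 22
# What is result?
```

Trace:
`num = 7` → num = 7
`q = 13` → q = 13
`result = num > 12 or q < 22` → result = True
So result = True

Answer: True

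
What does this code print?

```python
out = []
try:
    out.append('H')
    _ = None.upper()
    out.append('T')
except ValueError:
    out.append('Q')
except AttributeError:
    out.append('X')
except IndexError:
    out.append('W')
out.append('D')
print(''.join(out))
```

Execution trace: 'H' (try body) → 'X' (except AttributeError) → 'D' (after the try/except). Output: HXD

Answer: HXD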